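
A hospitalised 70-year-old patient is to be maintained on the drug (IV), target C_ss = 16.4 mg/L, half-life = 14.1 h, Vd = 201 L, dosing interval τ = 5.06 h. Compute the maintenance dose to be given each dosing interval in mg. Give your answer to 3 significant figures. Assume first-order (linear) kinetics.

820 mg

k = ln2 / t½ = 0.693147 / 14.1 = 0.04916 h⁻¹
CL = k × Vd = 0.04916 × 201 = 9.881 L/h
At steady state, Dose/τ = Css × CL.
Dose = Css × CL × τ = 16.4 × 9.881 × 5.06 = 820.0 mg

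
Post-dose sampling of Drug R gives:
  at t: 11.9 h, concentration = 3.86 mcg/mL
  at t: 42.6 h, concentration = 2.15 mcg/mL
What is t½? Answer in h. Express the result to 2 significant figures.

k = ln(C₁/C₂) / (t₂ − t₁) = ln(3.86/2.15) / (42.6 − 11.9)
  = 0.5852 / 30.70 = 0.01906 h⁻¹
t½ = ln2 / k = 0.693147 / 0.01906 = 36.37 h

36 h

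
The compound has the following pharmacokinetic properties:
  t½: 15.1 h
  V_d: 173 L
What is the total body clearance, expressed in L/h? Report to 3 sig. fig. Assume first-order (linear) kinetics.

7.94 L/h

k = ln2 / t½ = 0.693147 / 15.1 = 0.04590 h⁻¹
CL = k × Vd = 0.04590 × 173 = 7.941 L/h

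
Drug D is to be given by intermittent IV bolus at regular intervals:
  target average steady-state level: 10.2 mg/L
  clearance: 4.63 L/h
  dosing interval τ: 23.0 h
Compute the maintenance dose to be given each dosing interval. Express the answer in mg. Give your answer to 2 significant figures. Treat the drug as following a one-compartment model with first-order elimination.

At steady state, Dose/τ = Css × CL.
Dose = Css × CL × τ = 10.2 × 4.630 × 23.0 = 1086 mg

1100 mg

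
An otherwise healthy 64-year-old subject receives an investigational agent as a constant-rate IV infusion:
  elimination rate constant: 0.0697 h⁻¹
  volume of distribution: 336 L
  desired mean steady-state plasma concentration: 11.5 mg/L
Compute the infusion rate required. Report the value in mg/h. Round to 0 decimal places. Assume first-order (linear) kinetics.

CL = k × Vd = 0.06970 × 336 = 23.42 L/h
At steady state, infusion rate R₀ = Css × CL = 11.5 × 23.42 = 269.3 mg/h

269 mg/h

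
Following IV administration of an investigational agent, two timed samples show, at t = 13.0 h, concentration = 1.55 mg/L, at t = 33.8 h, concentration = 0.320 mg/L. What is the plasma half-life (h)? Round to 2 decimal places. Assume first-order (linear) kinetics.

9.14 h

k = ln(C₁/C₂) / (t₂ − t₁) = ln(1.55/0.320) / (33.8 − 13.0)
  = 1.578 / 20.80 = 0.07587 h⁻¹
t½ = ln2 / k = 0.693147 / 0.07587 = 9.136 h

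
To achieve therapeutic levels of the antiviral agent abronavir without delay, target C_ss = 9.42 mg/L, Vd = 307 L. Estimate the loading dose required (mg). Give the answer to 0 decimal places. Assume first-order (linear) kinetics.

LD = Css × Vd = 9.42 × 307 = 2892 mg

2892 mg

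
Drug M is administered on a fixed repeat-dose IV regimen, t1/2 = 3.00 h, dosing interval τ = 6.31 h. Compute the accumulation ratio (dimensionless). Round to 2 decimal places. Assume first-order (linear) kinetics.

k = ln2 / t½ = 0.693147 / 3.00 = 0.2310 h⁻¹
e^(−kτ) = e^(−0.2310 × 6.31) = 0.2328
Accumulation ratio R = 1 / (1 − e^(−kτ)) = 1 / (1 − 0.2328) = 1.303

1.30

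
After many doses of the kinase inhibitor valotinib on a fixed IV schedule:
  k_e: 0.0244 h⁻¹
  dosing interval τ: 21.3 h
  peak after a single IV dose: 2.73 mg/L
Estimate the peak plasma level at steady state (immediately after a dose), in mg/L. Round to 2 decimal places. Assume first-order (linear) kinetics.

e^(−kτ) = e^(−0.02440 × 21.3) = 0.5947
Accumulation ratio R = 1 / (1 − e^(−kτ)) = 1 / (1 − 0.5947) = 2.467
Steady-state peak = C₀ × R = 2.73 × 2.467 = 6.735 mg/L

6.74 mg/L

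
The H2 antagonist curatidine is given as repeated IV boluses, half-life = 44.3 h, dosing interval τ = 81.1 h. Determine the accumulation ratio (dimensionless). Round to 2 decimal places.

k = ln2 / t½ = 0.693147 / 44.3 = 0.01565 h⁻¹
e^(−kτ) = e^(−0.01565 × 81.1) = 0.2811
Accumulation ratio R = 1 / (1 − e^(−kτ)) = 1 / (1 − 0.2811) = 1.391

1.39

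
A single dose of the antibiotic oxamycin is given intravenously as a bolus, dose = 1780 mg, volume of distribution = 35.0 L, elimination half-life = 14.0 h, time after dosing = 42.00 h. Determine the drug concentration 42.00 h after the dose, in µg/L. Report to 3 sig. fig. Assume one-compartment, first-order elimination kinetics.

C₀ = Dose / Vd = 1780 / 35.0 = 50.86 mg/L
k = ln2 / t½ = 0.693147 / 14.0 = 0.04951 h⁻¹
t / t½ = 42.00 / 14.0 = 3 half-lives
C = C₀ × (1/2)^3 = 50.86 × 0.1250 = 6.358 mg/L
Convert: 6.358 mg/L × 1000 = 6358 µg/L

6360 µg/L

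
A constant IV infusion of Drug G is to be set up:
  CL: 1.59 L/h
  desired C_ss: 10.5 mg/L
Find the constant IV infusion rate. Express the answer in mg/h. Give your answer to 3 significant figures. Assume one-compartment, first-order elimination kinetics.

16.7 mg/h

At steady state, infusion rate R₀ = Css × CL = 10.5 × 1.590 = 16.70 mg/h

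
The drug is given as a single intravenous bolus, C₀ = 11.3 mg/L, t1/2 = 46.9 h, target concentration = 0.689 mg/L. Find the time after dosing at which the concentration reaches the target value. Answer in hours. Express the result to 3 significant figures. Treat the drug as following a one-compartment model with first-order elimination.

k = ln2 / t½ = 0.693147 / 46.9 = 0.01478 h⁻¹
t = ln(C₀ / C) / k = ln(11.30 / 0.689) / 0.01478
  = ln(16.40) / 0.01478 = 2.797 / 0.01478 = 189.2 h

189 h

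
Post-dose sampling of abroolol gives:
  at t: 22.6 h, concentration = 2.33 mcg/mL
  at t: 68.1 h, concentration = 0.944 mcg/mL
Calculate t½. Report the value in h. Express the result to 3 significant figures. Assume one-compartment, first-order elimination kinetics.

k = ln(C₁/C₂) / (t₂ − t₁) = ln(2.33/0.944) / (68.1 − 22.6)
  = 0.9035 / 45.50 = 0.01986 h⁻¹
t½ = ln2 / k = 0.693147 / 0.01986 = 34.90 h

34.9 h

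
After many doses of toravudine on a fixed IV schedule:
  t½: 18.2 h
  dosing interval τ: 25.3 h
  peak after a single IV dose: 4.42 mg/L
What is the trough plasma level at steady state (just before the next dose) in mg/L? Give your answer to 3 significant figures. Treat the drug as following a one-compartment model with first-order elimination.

k = ln2 / t½ = 0.693147 / 18.2 = 0.03809 h⁻¹
e^(−kτ) = e^(−0.03809 × 25.3) = 0.3815
Accumulation ratio R = 1 / (1 − e^(−kτ)) = 1 / (1 − 0.3815) = 1.617
Steady-state trough = C₀ × R × e^(−kτ) = 4.42 × 1.617 × 0.3815 = 2.727 mg/L

2.73 mg/L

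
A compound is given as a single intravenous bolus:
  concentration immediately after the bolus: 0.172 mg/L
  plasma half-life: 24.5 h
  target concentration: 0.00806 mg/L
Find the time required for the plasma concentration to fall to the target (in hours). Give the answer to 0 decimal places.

k = ln2 / t½ = 0.693147 / 24.5 = 0.02829 h⁻¹
t = ln(C₀ / C) / k = ln(0.1720 / 0.00806) / 0.02829
  = ln(21.34) / 0.02829 = 3.061 / 0.02829 = 108.2 h

108 h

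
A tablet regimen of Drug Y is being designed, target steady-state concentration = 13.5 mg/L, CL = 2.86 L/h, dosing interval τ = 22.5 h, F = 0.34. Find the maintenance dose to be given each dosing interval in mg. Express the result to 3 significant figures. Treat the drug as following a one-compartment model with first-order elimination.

At steady state, F × (Dose/τ) = Css × CL.
Dose = Css × CL × τ / F = 13.5 × 2.860 × 22.5 / 0.34 = 2555 mg

2560 mg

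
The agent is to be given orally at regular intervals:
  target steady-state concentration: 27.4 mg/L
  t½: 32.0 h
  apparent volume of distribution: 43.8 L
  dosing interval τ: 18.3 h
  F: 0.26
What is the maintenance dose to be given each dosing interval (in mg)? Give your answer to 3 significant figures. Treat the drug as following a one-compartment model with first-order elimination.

k = ln2 / t½ = 0.693147 / 32.0 = 0.02166 h⁻¹
CL = k × Vd = 0.02166 × 43.8 = 0.9487 L/h
At steady state, F × (Dose/τ) = Css × CL.
Dose = Css × CL × τ / F = 27.4 × 0.9487 × 18.3 / 0.26 = 1830 mg

1830 mg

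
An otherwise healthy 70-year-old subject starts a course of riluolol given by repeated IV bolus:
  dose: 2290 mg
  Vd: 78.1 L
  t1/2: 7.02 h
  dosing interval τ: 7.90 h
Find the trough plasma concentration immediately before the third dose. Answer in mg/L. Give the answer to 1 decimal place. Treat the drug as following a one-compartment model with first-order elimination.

19.6 mg/L

C₀ per dose = Dose / Vd = 2290 / 78.1 = 29.32 mg/L
k = ln2 / t½ = 0.693147 / 7.02 = 0.09874 h⁻¹
Fraction remaining after one interval: r = e^(−kτ) = e^(−0.09874 × 7.90) = 0.4584
Before dose 3, 2 doses have been given (aged 1τ, 2τ).
C_trough = C₀ × (r + r²) = 29.32 × (0.4584 + 0.2101) = 19.60 mg/L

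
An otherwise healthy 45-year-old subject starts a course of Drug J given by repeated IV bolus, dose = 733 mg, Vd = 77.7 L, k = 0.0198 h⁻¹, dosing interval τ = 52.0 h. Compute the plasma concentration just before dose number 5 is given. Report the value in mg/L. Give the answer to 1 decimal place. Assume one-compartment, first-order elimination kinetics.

C₀ per dose = Dose / Vd = 733 / 77.7 = 9.434 mg/L
Fraction remaining after one interval: r = e^(−kτ) = e^(−0.01980 × 52.0) = 0.3571
Before dose 5, 4 doses have been given (aged 1τ, 2τ, 3τ, 4τ).
C_trough = C₀ × (r + r² + … + r^4) = C₀ × r(1−r^4)/(1−r)
        = 9.434 × 0.3571 × (1 − 0.01626) / (1 − 0.3571) = 5.155 mg/L

5.2 mg/L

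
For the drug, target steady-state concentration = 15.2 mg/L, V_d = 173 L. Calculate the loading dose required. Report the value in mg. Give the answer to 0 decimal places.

2630 mg

LD = Css × Vd = 15.2 × 173 = 2630 mg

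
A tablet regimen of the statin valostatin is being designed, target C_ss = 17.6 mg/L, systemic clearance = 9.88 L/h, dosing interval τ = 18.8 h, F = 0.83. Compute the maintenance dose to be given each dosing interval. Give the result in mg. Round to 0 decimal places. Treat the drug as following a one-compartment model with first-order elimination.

At steady state, F × (Dose/τ) = Css × CL.
Dose = Css × CL × τ / F = 17.6 × 9.880 × 18.8 / 0.83 = 3939 mg

3939 mg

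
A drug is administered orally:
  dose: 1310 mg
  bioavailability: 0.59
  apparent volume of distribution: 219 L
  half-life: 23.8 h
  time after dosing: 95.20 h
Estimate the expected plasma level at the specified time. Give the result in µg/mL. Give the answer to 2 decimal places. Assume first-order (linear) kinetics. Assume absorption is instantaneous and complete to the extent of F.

Amount reaching circulation = F × Dose = 0.59 × 1310 = 772.9 mg
C₀ = F·Dose / Vd = 772.9 / 219 = 3.529 mg/L
k = ln2 / t½ = 0.693147 / 23.8 = 0.02912 h⁻¹
t / t½ = 95.20 / 23.8 = 4 half-lives
C = C₀ × (1/2)^4 = 3.529 × 0.06250 = 0.2206 mg/L
(0.2206 mg/L = 0.2206 µg/mL)

0.22 µg/mL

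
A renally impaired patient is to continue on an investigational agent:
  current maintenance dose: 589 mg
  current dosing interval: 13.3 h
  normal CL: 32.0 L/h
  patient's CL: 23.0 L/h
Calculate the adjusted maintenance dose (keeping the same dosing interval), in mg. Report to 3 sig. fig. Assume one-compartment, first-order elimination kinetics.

To keep the same average steady-state level, dosing rate must scale with clearance.
CL ratio = 23.0 / 32.0 = 0.7188
New dose (same interval) = 589 × 0.7188 = 423.4 mg

423 mg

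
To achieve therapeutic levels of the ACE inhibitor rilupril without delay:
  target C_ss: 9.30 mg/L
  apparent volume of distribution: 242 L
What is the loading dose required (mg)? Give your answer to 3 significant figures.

2250 mg

LD = Css × Vd = 9.30 × 242 = 2251 mg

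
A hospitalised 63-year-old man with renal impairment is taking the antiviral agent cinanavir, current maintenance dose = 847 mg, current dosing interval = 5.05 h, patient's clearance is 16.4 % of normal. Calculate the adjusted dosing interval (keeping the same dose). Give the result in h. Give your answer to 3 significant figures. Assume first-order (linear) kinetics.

30.8 h

To keep the same average steady-state level, dosing rate must scale with clearance.
CL ratio = 16.4 / 100 = 0.1640
New interval (same dose) = 5.05 / 0.1640 = 30.79 h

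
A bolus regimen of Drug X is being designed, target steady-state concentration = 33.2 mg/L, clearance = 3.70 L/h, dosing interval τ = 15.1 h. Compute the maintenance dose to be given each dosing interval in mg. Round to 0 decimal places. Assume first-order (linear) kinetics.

1855 mg

At steady state, Dose/τ = Css × CL.
Dose = Css × CL × τ = 33.2 × 3.700 × 15.1 = 1855 mg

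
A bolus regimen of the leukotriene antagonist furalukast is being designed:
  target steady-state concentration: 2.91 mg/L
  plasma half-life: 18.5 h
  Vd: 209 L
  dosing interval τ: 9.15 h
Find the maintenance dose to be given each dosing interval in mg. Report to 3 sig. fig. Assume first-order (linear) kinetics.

k = ln2 / t½ = 0.693147 / 18.5 = 0.03747 h⁻¹
CL = k × Vd = 0.03747 × 209 = 7.831 L/h
At steady state, Dose/τ = Css × CL.
Dose = Css × CL × τ = 2.91 × 7.831 × 9.15 = 208.5 mg

209 mg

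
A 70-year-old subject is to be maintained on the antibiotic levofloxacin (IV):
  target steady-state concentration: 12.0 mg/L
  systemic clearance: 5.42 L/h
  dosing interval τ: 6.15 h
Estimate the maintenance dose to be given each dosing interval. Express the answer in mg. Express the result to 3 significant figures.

400 mg

At steady state, Dose/τ = Css × CL.
Dose = Css × CL × τ = 12.0 × 5.420 × 6.15 = 400.0 mg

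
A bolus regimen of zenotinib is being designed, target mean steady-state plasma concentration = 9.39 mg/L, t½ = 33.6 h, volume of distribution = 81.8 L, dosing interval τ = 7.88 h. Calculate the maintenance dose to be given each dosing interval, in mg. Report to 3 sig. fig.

125 mg

k = ln2 / t½ = 0.693147 / 33.6 = 0.02063 h⁻¹
CL = k × Vd = 0.02063 × 81.8 = 1.688 L/h
At steady state, Dose/τ = Css × CL.
Dose = Css × CL × τ = 9.39 × 1.688 × 7.88 = 124.9 mg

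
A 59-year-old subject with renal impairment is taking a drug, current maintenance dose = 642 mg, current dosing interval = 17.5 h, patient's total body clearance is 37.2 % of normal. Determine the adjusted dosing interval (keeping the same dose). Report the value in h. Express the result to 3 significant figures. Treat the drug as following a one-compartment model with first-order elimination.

47.0 h

To keep the same average steady-state level, dosing rate must scale with clearance.
CL ratio = 37.2 / 100 = 0.3720
New interval (same dose) = 17.5 / 0.3720 = 47.04 h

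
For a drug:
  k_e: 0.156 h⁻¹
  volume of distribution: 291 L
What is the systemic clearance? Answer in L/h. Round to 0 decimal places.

CL = k × Vd = 0.156 × 291 = 45.40 L/h

45 L/h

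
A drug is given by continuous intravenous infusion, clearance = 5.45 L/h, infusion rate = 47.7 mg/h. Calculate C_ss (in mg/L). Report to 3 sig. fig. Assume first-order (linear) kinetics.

8.75 mg/L

At steady state Css = R₀ / CL = 47.7 / 5.450 = 8.752 mg/L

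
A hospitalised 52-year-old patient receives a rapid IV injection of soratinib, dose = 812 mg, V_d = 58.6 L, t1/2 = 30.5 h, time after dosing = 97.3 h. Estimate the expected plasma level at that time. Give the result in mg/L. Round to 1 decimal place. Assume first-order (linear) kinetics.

1.5 mg/L

C₀ = Dose / Vd = 812.0 / 58.6 = 13.86 mg/L
k = ln2 / t½ = 0.693147 / 30.5 = 0.02273 h⁻¹
C = C₀ · e^(−k·t) = 13.86 × e^(−0.02273 × 97.3)
  = 13.86 × 0.1095 = 1.518 mg/L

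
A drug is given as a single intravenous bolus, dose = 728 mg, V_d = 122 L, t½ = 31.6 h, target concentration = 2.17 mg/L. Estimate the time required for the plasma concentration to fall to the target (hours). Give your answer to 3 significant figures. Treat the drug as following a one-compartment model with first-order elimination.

C₀ = Dose / Vd = 728.0 / 122 = 5.967 mg/L
k = ln2 / t½ = 0.693147 / 31.6 = 0.02194 h⁻¹
t = ln(C₀ / C) / k = ln(5.967 / 2.17) / 0.02194
  = ln(2.750) / 0.02194 = 1.012 / 0.02194 = 46.13 h

46.1 h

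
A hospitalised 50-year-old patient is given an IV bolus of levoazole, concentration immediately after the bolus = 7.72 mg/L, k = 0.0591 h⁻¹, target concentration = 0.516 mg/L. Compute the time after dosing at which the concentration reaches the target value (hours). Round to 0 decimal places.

t = ln(C₀ / C) / k = ln(7.720 / 0.516) / 0.05910
  = ln(14.96) / 0.05910 = 2.705 / 0.05910 = 45.77 h

46 h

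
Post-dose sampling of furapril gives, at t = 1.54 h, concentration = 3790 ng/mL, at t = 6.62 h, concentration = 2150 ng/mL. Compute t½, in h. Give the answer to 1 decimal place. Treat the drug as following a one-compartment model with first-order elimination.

k = ln(C₁/C₂) / (t₂ − t₁) = ln(3790/2150) / (6.62 − 1.54)
  = 0.5669 / 5.080 = 0.1116 h⁻¹
t½ = ln2 / k = 0.693147 / 0.1116 = 6.211 h

6.2 h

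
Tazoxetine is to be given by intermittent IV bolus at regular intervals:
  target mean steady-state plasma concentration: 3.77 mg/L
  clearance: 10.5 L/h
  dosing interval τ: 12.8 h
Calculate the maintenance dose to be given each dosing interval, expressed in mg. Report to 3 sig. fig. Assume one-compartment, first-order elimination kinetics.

507 mg

At steady state, Dose/τ = Css × CL.
Dose = Css × CL × τ = 3.77 × 10.50 × 12.8 = 506.7 mg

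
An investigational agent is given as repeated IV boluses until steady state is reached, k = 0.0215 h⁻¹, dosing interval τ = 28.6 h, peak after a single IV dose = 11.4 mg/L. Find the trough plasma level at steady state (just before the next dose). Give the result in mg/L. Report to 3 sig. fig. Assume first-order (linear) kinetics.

13.4 mg/L

e^(−kτ) = e^(−0.02150 × 28.6) = 0.5407
Accumulation ratio R = 1 / (1 − e^(−kτ)) = 1 / (1 − 0.5407) = 2.177
Steady-state trough = C₀ × R × e^(−kτ) = 11.4 × 2.177 × 0.5407 = 13.42 mg/L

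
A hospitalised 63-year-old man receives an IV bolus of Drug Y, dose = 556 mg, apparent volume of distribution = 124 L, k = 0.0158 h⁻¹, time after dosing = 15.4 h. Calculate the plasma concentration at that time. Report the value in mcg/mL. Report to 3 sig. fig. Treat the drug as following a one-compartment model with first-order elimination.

C₀ = Dose / Vd = 556.0 / 124 = 4.484 mg/L
C = C₀ · e^(−k·t) = 4.484 × e^(−0.01580 × 15.4)
  = 4.484 × 0.7840 = 3.515 mg/L
(3.515 mg/L = 3.515 mcg/mL)

3.52 mcg/mL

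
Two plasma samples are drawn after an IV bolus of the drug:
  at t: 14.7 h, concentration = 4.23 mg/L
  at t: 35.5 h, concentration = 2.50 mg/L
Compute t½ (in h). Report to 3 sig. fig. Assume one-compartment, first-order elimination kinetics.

27.4 h

k = ln(C₁/C₂) / (t₂ − t₁) = ln(4.23/2.50) / (35.5 − 14.7)
  = 0.5259 / 20.80 = 0.02528 h⁻¹
t½ = ln2 / k = 0.693147 / 0.02528 = 27.42 h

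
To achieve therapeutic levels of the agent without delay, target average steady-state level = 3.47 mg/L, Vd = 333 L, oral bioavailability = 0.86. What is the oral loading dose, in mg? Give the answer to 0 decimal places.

LD = Css × Vd / F = 3.47 × 333 / 0.86 = 1344 mg

1344 mg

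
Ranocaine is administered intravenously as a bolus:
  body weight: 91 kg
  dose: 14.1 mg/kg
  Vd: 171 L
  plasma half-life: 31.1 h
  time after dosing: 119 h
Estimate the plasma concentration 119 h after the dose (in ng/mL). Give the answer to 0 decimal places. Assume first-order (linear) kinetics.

Total dose = 14.1 × 91 = 1283 mg
C₀ = Dose / Vd = 1283 / 171 = 7.503 mg/L
k = ln2 / t½ = 0.693147 / 31.1 = 0.02229 h⁻¹
C = C₀ · e^(−k·t) = 7.503 × e^(−0.02229 × 119)
  = 7.503 × 0.07047 = 0.5287 mg/L
Convert: 0.5287 mg/L × 1000 = 528.7 ng/mL

529 ng/mL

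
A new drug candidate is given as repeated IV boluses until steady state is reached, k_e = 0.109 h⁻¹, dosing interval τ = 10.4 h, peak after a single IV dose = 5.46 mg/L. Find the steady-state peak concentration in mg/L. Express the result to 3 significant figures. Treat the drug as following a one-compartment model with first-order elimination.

8.05 mg/L

e^(−kτ) = e^(−0.1090 × 10.4) = 0.3219
Accumulation ratio R = 1 / (1 − e^(−kτ)) = 1 / (1 − 0.3219) = 1.475
Steady-state peak = C₀ × R = 5.46 × 1.475 = 8.054 mg/L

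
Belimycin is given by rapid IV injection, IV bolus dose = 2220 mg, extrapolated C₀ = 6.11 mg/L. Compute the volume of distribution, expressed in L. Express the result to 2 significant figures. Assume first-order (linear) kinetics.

Vd = Dose / C₀ = 2220 / 6.11 = 363.3 L

360 L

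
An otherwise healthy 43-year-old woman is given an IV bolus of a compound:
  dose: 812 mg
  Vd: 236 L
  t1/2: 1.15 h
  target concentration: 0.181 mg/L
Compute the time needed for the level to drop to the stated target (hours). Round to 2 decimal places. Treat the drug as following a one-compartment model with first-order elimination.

C₀ = Dose / Vd = 812.0 / 236 = 3.441 mg/L
k = ln2 / t½ = 0.693147 / 1.15 = 0.6027 h⁻¹
t = ln(C₀ / C) / k = ln(3.441 / 0.181) / 0.6027
  = ln(19.01) / 0.6027 = 2.945 / 0.6027 = 4.886 h

4.89 h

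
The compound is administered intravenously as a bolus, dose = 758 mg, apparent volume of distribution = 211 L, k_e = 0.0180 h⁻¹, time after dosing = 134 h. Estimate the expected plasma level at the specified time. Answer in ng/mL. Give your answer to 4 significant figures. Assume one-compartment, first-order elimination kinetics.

322.0 ng/mL

C₀ = Dose / Vd = 758.0 / 211 = 3.592 mg/L
C = C₀ · e^(−k·t) = 3.592 × e^(−0.01800 × 134)
  = 3.592 × 0.08964 = 0.3220 mg/L
Convert: 0.3220 mg/L × 1000 = 322.0 ng/mL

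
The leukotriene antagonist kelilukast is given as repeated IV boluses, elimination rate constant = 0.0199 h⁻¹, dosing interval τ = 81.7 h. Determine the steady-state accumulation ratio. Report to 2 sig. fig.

e^(−kτ) = e^(−0.01990 × 81.7) = 0.1967
Accumulation ratio R = 1 / (1 − e^(−kτ)) = 1 / (1 − 0.1967) = 1.245

1.2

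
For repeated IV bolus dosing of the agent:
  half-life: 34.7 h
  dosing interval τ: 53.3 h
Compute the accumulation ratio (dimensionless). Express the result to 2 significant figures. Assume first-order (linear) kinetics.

1.5

k = ln2 / t½ = 0.693147 / 34.7 = 0.01998 h⁻¹
e^(−kτ) = e^(−0.01998 × 53.3) = 0.3448
Accumulation ratio R = 1 / (1 − e^(−kτ)) = 1 / (1 − 0.3448) = 1.526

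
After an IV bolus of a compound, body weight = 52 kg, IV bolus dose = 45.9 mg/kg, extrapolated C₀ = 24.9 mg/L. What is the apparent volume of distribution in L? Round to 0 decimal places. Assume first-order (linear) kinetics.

Dose = 45.9 × 52 = 2387 mg
Vd = Dose / C₀ = 2387 / 24.9 = 95.86 L

96 L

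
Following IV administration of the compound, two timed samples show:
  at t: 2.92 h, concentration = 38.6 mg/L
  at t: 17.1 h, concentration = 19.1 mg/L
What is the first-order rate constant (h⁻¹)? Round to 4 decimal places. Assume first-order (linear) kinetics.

0.0496 h⁻¹

k = ln(C₁/C₂) / (t₂ − t₁) = ln(38.6/19.1) / (17.1 − 2.92)
  = 0.7036 / 14.18 = 0.04962 h⁻¹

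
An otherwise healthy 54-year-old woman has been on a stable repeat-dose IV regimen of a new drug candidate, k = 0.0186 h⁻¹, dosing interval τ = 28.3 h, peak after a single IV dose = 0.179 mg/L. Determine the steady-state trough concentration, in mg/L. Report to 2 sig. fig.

0.26 mg/L

e^(−kτ) = e^(−0.01860 × 28.3) = 0.5907
Accumulation ratio R = 1 / (1 − e^(−kτ)) = 1 / (1 − 0.5907) = 2.443
Steady-state trough = C₀ × R × e^(−kτ) = 0.179 × 2.443 × 0.5907 = 0.2583 mg/L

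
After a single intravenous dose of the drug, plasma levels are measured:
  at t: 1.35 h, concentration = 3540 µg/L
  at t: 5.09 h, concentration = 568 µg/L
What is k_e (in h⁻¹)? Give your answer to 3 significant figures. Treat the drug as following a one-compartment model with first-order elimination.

k = ln(C₁/C₂) / (t₂ − t₁) = ln(3540/568) / (5.09 − 1.35)
  = 1.830 / 3.740 = 0.4893 h⁻¹

0.489 h⁻¹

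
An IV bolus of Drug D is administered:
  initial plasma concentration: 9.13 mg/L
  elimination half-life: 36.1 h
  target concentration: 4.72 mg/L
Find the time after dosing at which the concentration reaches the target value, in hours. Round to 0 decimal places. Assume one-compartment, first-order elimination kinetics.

34 h

k = ln2 / t½ = 0.693147 / 36.1 = 0.01920 h⁻¹
t = ln(C₀ / C) / k = ln(9.130 / 4.72) / 0.01920
  = ln(1.934) / 0.01920 = 0.6596 / 0.01920 = 34.35 h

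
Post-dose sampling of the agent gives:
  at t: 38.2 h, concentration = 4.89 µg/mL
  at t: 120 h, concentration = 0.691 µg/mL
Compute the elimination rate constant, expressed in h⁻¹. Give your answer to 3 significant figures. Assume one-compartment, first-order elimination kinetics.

k = ln(C₁/C₂) / (t₂ − t₁) = ln(4.89/0.691) / (120 − 38.2)
  = 1.957 / 81.80 = 0.02392 h⁻¹

0.0239 h⁻¹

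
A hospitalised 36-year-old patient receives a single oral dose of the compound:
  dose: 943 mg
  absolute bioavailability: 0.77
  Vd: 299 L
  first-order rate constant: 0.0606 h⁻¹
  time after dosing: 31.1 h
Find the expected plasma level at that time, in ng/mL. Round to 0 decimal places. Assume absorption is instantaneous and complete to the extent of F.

369 ng/mL

Amount reaching circulation = F × Dose = 0.77 × 943.0 = 726.1 mg
C₀ = F·Dose / Vd = 726.1 / 299 = 2.428 mg/L
C = C₀ · e^(−k·t) = 2.428 × e^(−0.06060 × 31.1)
  = 2.428 × 0.1519 = 0.3688 mg/L
Convert: 0.3688 mg/L × 1000 = 368.8 ng/mL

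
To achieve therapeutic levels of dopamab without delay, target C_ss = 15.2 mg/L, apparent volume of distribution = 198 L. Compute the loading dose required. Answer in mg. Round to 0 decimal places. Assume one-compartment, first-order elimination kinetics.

3010 mg

LD = Css × Vd = 15.2 × 198 = 3010 mg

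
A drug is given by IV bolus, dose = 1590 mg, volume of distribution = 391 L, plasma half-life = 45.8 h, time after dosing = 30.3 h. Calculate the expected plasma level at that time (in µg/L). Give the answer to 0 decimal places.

C₀ = Dose / Vd = 1590 / 391 = 4.066 mg/L
k = ln2 / t½ = 0.693147 / 45.8 = 0.01513 h⁻¹
C = C₀ · e^(−k·t) = 4.066 × e^(−0.01513 × 30.3)
  = 4.066 × 0.6323 = 2.571 mg/L
Convert: 2.571 mg/L × 1000 = 2571 µg/L

2571 µg/L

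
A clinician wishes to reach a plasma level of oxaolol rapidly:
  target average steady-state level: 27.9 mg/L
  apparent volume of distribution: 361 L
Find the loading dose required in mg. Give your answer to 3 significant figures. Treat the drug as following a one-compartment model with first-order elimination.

LD = Css × Vd = 27.9 × 361 = 10070 mg

10100 mg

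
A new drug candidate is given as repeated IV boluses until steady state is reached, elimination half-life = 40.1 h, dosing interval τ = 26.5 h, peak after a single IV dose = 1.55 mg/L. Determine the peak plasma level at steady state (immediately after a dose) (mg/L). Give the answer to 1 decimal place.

k = ln2 / t½ = 0.693147 / 40.1 = 0.01729 h⁻¹
e^(−kτ) = e^(−0.01729 × 26.5) = 0.6324
Accumulation ratio R = 1 / (1 − e^(−kτ)) = 1 / (1 − 0.6324) = 2.720
Steady-state peak = C₀ × R = 1.55 × 2.720 = 4.216 mg/L

4.2 mg/L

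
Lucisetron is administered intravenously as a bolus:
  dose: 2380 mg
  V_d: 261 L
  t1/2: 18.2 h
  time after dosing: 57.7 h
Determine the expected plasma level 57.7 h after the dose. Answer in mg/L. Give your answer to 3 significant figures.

C₀ = Dose / Vd = 2380 / 261 = 9.119 mg/L
k = ln2 / t½ = 0.693147 / 18.2 = 0.03809 h⁻¹
C = C₀ · e^(−k·t) = 9.119 × e^(−0.03809 × 57.7)
  = 9.119 × 0.1110 = 1.012 mg/L

1.01 mg/L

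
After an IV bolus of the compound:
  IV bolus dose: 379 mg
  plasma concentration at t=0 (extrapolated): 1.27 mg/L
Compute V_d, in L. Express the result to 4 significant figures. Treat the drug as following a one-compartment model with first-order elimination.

Vd = Dose / C₀ = 379.0 / 1.27 = 298.4 L

298.4 L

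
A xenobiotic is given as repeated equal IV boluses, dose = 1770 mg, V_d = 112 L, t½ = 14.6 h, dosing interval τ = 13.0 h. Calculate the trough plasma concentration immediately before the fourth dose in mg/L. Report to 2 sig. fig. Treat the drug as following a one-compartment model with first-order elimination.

16 mg/L

C₀ per dose = Dose / Vd = 1770 / 112 = 15.80 mg/L
k = ln2 / t½ = 0.693147 / 14.6 = 0.04748 h⁻¹
Fraction remaining after one interval: r = e^(−kτ) = e^(−0.04748 × 13.0) = 0.5394
Before dose 4, 3 doses have been given (aged 1τ, 2τ, 3τ).
C_trough = C₀ × (r + r² + … + r^3) = C₀ × r(1−r^3)/(1−r)
        = 15.80 × 0.5394 × (1 − 0.1569) / (1 − 0.5394) = 15.60 mg/L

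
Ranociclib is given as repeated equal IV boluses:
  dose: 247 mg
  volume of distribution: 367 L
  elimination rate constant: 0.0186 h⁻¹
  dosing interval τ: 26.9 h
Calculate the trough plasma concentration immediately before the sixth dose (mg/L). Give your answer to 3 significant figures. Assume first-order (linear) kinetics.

0.952 mg/L

C₀ per dose = Dose / Vd = 247 / 367 = 0.6730 mg/L
Fraction remaining after one interval: r = e^(−kτ) = e^(−0.01860 × 26.9) = 0.6063
Before dose 6, 5 doses have been given (aged 1τ, 2τ, 3τ, 4τ, 5τ).
C_trough = C₀ × (r + r² + … + r^5) = C₀ × r(1−r^5)/(1−r)
        = 0.6730 × 0.6063 × (1 − 0.08193) / (1 − 0.6063) = 0.9515 mg/L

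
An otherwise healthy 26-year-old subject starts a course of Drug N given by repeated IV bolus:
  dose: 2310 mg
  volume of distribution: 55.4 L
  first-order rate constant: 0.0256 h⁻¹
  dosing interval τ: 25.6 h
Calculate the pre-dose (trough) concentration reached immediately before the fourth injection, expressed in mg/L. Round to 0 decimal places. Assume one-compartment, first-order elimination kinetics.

C₀ per dose = Dose / Vd = 2310 / 55.4 = 41.70 mg/L
Fraction remaining after one interval: r = e^(−kτ) = e^(−0.02560 × 25.6) = 0.5193
Before dose 4, 3 doses have been given (aged 1τ, 2τ, 3τ).
C_trough = C₀ × (r + r² + … + r^3) = C₀ × r(1−r^3)/(1−r)
        = 41.70 × 0.5193 × (1 − 0.1400) / (1 − 0.5193) = 38.74 mg/L

39 mg/L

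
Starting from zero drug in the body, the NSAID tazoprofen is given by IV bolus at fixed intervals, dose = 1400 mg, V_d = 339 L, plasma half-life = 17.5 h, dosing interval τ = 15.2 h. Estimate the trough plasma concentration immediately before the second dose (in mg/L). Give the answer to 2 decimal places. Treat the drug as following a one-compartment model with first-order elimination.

2.26 mg/L

C₀ per dose = Dose / Vd = 1400 / 339 = 4.130 mg/L
k = ln2 / t½ = 0.693147 / 17.5 = 0.03961 h⁻¹
Fraction remaining after one interval: r = e^(−kτ) = e^(−0.03961 × 15.2) = 0.5477
Before dose 2, 1 dose has been given (aged 1τ).
C_trough = C₀ × r = 4.130 × 0.5477 = 2.262 mg/L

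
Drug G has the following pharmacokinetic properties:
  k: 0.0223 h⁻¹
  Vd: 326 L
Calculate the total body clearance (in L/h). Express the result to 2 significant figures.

CL = k × Vd = 0.0223 × 326 = 7.270 L/h

7.3 L/h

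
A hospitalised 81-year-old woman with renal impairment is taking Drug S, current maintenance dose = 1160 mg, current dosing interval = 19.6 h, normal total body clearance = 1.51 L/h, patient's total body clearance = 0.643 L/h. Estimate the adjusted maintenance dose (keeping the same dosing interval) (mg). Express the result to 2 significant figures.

To keep the same average steady-state level, dosing rate must scale with clearance.
CL ratio = 0.643 / 1.51 = 0.4258
New dose (same interval) = 1160 × 0.4258 = 493.9 mg

490 mg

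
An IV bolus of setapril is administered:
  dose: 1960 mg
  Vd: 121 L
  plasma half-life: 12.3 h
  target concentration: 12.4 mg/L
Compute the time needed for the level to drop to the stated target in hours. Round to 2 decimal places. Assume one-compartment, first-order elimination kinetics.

4.74 h

C₀ = Dose / Vd = 1960 / 121 = 16.20 mg/L
k = ln2 / t½ = 0.693147 / 12.3 = 0.05635 h⁻¹
t = ln(C₀ / C) / k = ln(16.20 / 12.4) / 0.05635
  = ln(1.306) / 0.05635 = 0.2670 / 0.05635 = 4.738 h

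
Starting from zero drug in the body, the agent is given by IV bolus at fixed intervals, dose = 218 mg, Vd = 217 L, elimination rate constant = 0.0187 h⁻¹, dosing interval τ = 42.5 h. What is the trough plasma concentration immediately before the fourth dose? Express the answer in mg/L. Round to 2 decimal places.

0.75 mg/L

C₀ per dose = Dose / Vd = 218 / 217 = 1.005 mg/L
Fraction remaining after one interval: r = e^(−kτ) = e^(−0.01870 × 42.5) = 0.4517
Before dose 4, 3 doses have been given (aged 1τ, 2τ, 3τ).
C_trough = C₀ × (r + r² + … + r^3) = C₀ × r(1−r^3)/(1−r)
        = 1.005 × 0.4517 × (1 − 0.09216) / (1 − 0.4517) = 0.7516 mg/L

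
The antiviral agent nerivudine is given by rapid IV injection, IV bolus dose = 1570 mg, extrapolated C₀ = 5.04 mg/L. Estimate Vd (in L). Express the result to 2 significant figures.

Vd = Dose / C₀ = 1570 / 5.04 = 311.5 L

310 L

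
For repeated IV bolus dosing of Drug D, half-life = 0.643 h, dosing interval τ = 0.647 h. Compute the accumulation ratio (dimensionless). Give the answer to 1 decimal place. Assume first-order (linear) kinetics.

k = ln2 / t½ = 0.693147 / 0.643 = 1.078 h⁻¹
e^(−kτ) = e^(−1.078 × 0.647) = 0.4978
Accumulation ratio R = 1 / (1 − e^(−kτ)) = 1 / (1 − 0.4978) = 1.991

2.0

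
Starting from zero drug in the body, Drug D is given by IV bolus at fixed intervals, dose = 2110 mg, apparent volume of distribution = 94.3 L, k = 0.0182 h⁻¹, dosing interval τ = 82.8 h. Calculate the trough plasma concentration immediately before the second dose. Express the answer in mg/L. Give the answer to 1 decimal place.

C₀ per dose = Dose / Vd = 2110 / 94.3 = 22.38 mg/L
Fraction remaining after one interval: r = e^(−kτ) = e^(−0.01820 × 82.8) = 0.2216
Before dose 2, 1 dose has been given (aged 1τ).
C_trough = C₀ × r = 22.38 × 0.2216 = 4.959 mg/L

5.0 mg/L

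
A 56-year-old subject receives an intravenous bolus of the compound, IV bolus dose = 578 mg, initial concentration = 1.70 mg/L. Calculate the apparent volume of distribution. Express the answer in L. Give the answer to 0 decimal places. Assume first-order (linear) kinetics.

340 L

Vd = Dose / C₀ = 578.0 / 1.70 = 340.0 L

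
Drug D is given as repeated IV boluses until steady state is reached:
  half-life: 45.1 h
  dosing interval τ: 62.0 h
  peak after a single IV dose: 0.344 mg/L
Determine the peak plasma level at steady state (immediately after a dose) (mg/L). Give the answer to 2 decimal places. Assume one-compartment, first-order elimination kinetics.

0.56 mg/L

k = ln2 / t½ = 0.693147 / 45.1 = 0.01537 h⁻¹
e^(−kτ) = e^(−0.01537 × 62.0) = 0.3856
Accumulation ratio R = 1 / (1 − e^(−kτ)) = 1 / (1 − 0.3856) = 1.628
Steady-state peak = C₀ × R = 0.344 × 1.628 = 0.5600 mg/L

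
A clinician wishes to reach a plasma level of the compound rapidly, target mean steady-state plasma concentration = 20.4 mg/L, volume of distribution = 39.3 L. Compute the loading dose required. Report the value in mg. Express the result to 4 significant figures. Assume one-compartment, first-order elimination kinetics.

801.7 mg

LD = Css × Vd = 20.4 × 39.3 = 801.7 mg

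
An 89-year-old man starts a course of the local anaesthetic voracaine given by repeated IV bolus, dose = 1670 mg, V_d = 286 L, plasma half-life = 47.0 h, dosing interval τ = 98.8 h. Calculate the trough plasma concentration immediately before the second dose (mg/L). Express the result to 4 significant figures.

C₀ per dose = Dose / Vd = 1670 / 286 = 5.839 mg/L
k = ln2 / t½ = 0.693147 / 47.0 = 0.01475 h⁻¹
Fraction remaining after one interval: r = e^(−kτ) = e^(−0.01475 × 98.8) = 0.2329
Before dose 2, 1 dose has been given (aged 1τ).
C_trough = C₀ × r = 5.839 × 0.2329 = 1.360 mg/L

1.360 mg/L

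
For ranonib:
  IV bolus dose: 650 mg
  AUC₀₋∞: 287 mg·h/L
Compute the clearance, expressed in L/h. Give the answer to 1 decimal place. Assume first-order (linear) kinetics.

CL = Dose / AUC = 650 / 287 = 2.265 L/h

2.3 L/h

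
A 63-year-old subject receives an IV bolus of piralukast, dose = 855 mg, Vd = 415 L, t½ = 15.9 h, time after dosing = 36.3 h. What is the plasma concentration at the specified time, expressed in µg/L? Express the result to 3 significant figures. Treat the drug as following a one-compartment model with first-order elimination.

423 µg/L

C₀ = Dose / Vd = 855.0 / 415 = 2.060 mg/L
k = ln2 / t½ = 0.693147 / 15.9 = 0.04359 h⁻¹
C = C₀ · e^(−k·t) = 2.060 × e^(−0.04359 × 36.3)
  = 2.060 × 0.2055 = 0.4233 mg/L
Convert: 0.4233 mg/L × 1000 = 423.3 µg/L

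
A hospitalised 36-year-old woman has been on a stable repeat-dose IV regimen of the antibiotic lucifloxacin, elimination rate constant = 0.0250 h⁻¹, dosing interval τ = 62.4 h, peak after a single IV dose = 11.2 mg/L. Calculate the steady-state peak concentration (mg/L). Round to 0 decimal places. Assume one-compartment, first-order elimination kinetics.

e^(−kτ) = e^(−0.02500 × 62.4) = 0.2101
Accumulation ratio R = 1 / (1 − e^(−kτ)) = 1 / (1 − 0.2101) = 1.266
Steady-state peak = C₀ × R = 11.2 × 1.266 = 14.18 mg/L

14 mg/L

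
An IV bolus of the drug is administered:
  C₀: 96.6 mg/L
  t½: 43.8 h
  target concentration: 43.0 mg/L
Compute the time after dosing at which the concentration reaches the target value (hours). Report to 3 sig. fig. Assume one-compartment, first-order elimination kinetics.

k = ln2 / t½ = 0.693147 / 43.8 = 0.01583 h⁻¹
t = ln(C₀ / C) / k = ln(96.60 / 43.0) / 0.01583
  = ln(2.247) / 0.01583 = 0.8096 / 0.01583 = 51.14 h

51.1 h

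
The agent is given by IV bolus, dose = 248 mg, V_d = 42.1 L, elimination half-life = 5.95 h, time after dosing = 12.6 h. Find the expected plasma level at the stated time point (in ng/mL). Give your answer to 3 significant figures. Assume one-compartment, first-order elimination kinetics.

C₀ = Dose / Vd = 248.0 / 42.1 = 5.891 mg/L
k = ln2 / t½ = 0.693147 / 5.95 = 0.1165 h⁻¹
C = C₀ · e^(−k·t) = 5.891 × e^(−0.1165 × 12.6)
  = 5.891 × 0.2304 = 1.357 mg/L
Convert: 1.357 mg/L × 1000 = 1357 ng/mL

1360 ng/mL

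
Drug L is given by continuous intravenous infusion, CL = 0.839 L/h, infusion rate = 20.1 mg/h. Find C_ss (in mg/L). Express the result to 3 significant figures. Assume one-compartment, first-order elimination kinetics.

At steady state Css = R₀ / CL = 20.1 / 0.8390 = 23.96 mg/L

24.0 mg/L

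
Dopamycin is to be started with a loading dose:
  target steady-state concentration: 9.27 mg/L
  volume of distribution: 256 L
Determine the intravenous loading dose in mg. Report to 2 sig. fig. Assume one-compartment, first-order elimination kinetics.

LD = Css × Vd = 9.27 × 256 = 2373 mg

2400 mg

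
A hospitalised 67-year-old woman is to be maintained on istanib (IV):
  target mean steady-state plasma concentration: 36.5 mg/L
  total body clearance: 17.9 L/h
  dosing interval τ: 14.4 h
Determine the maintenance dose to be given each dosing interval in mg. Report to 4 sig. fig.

At steady state, Dose/τ = Css × CL.
Dose = Css × CL × τ = 36.5 × 17.90 × 14.4 = 9408 mg

9408 mg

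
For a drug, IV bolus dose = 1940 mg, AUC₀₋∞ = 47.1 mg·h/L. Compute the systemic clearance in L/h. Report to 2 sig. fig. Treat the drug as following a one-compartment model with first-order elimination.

CL = Dose / AUC = 1940 / 47.1 = 41.19 L/h

41 L/h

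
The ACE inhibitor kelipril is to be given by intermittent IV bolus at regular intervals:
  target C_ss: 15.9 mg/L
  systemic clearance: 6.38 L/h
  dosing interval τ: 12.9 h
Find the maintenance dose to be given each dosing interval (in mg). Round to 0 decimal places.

At steady state, Dose/τ = Css × CL.
Dose = Css × CL × τ = 15.9 × 6.380 × 12.9 = 1309 mg

1309 mg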